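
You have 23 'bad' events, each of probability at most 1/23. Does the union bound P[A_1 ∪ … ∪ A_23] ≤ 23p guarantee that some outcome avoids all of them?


Union bound: P[∪_{i=1}^{23} A_i] ≤ Σ_i P[A_i] ≤ 23·p = 23·(1/23) = 1.
Numerically: 1 ≈ 1.00000.
Is 1 < 1? NO.
Since the bound 1 is ≥ 1, the union bound is uninformative here; it does NOT by itself certify existence.

23·p = 1 ≈ 1.00000; existence NOT certified by the union bound.


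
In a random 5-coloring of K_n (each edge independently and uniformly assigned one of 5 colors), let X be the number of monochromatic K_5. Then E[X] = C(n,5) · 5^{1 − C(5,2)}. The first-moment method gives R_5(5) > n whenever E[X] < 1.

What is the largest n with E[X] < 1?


We need C(n, 5) · 5^{1 − 10} < 1, i.e. C(n, 5) < 5^{10 − 1} = 1953125.
Check values of n near the boundary:
  n = 48: C(48, 5) = 1712304; 1712304 < 1953125? YES
  n = 49: C(49, 5) = 1906884; 1906884 < 1953125? YES
  n = 50: C(50, 5) = 2118760; 2118760 < 1953125? NO
  n = 51: C(51, 5) = 2349060; 2349060 < 1953125? NO
The largest n with C(n, 5) < 1953125 is n = 49 (where E[X] = 1906884/1953125 ≈ 0.976325). Hence R_5(5) > 49, i.e. R_5(5) ≥ 50.

Largest n = 49; hence R_5(5) > 49.


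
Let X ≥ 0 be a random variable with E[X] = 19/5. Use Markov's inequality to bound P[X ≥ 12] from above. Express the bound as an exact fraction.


μ = E[X] = 19/5, a = 12.
Markov: P[X ≥ 12] ≤ μ/a = (19/5)/12 = 19/60.
Numerically: ≈ 0.317.
(Since a = 12 > μ = 3.800, the bound 19/60 is < 1 and informative.)

P[X ≥ 12] ≤ 19/60 ≈ 0.317.


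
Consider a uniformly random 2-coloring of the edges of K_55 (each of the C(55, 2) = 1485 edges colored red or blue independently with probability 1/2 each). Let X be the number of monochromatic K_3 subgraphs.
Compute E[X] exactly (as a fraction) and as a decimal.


Let X = Σ_S X_S over the C(55, 3) = 26235 subsets S of size 3, where X_S = 1 if the K_3 on S is monochromatic.
For a fixed S, the K_3 on S has C(3, 2) = 3 edges. P[all 3 edges red] = (1/2)^3, and likewise for blue, so P[monochromatic] = 2·(1/2)^3 = 2^{1 − 3} = 1/4.
By linearity of expectation: E[X] = C(55, 3) · 2^{1 − 3} = 26235 · 1/4 = 26235/4.
Numerically: E[X] ≈ 6558.750000.

E[X] = C(55,3)·2^(1−C(3,2)) = 26235/4 ≈ 6558.750000.


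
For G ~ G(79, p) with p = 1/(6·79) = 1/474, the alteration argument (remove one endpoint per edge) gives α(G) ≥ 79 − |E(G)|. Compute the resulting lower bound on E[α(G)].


E[|E(G)|] = C(79, 2)·p = 3081 · (1/474) = 13/2.
E[α(G)] ≥ n − E[|E(G)|] = 79 − 13/2 = 145/2.
Numerically: ≈ 72.500000.
(This is only a lower bound; the true E[α(G)] may be larger.)

E[α(G)] ≥ 145/2 ≈ 72.500000.


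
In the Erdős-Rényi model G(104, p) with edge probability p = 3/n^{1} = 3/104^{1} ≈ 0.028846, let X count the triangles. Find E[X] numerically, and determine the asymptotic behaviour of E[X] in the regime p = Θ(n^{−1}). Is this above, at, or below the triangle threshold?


Number of potential triangles: C(104, 3) = 182104.
Each occurs with probability p³ ≈ (0.028846)³ ≈ 2.4002902e-05.
By linearity: E[X] = C(104, 3)·p³ ≈ 182104 · 2.4002902e-05 ≈ 4.37102.
Here α = 1, so p = 3/n is exactly at the triangle threshold p ~ 1/n. Asymptotically E[X] → c³/6 = 3³/6 = 9/2 ≈ 4.50000, a bounded constant. In this regime the triangle count is asymptotically Poisson(c³/6).

E[X] ≈ 4.37102; in regime p = Θ(1/n^{1}) E[X] stays bounded (at the triangle threshold p ~ 1/n).


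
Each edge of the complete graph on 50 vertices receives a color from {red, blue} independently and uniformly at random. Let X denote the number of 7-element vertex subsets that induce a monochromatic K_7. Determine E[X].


Let X = Σ_S X_S over the C(50, 7) = 99884400 subsets S of size 7, where X_S = 1 if the K_7 on S is monochromatic.
For a fixed S, the K_7 on S has C(7, 2) = 21 edges. P[all 21 edges red] = (1/2)^21, and likewise for blue, so P[monochromatic] = 2·(1/2)^21 = 2^{1 − 21} = 1/1048576.
By linearity of expectation: E[X] = C(50, 7) · 2^{1 − 21} = 99884400 · 1/1048576 = 6242775/65536.
Numerically: E[X] ≈ 95.2572.

E[X] = C(50,7)·2^(1−C(7,2)) = 6242775/65536 ≈ 95.2572.


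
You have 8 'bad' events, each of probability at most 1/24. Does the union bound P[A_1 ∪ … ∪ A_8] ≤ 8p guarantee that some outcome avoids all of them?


Union bound: P[∪_{i=1}^{8} A_i] ≤ Σ_i P[A_i] ≤ 8·p = 8·(1/24) = 1/3.
Numerically: 1/3 ≈ 0.333.
Is 1/3 < 1? YES.
Since P[∪ A_i] ≤ 1/3 < 1, the complement has P[∩ A_i^c] ≥ 1 − 1/3 = 2/3 > 0, so some outcome avoids every A_i.

8·p = 1/3 ≈ 0.333; existence CERTIFIED by the union bound.


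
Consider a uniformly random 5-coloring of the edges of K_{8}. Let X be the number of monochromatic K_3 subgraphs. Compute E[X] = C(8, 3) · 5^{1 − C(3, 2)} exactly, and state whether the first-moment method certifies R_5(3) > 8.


E[X] = C(8, 3) · 5^{1 − 3} = 56 · 5^{−2} = 56/25.
As a reduced fraction: E[X] = 56/25 ≈ 2.240000.
Is E[X] < 1? NO.
Since E[X] ≥ 1, the first-moment bound is inconclusive at n = 8; it does NOT by itself certify R_5(3) > 8.

E[X] = 56/25 ≈ 2.240000; E[X] ≥ 1; first-moment method inconclusive here.


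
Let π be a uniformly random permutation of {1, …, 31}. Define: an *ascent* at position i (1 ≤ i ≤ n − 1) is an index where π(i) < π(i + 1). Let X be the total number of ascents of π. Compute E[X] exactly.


Write X = Σ X_I over i = 1, …, 30, with X_I the indicator of one ascent.
There are 30 indicators.
For each fixed i, the pair (π(i), π(i+1)) is a uniformly random ordered pair of distinct values from {1, …, 31}; by symmetry P[π(i) < π(i+1)] = 1/2.
By linearity: E[X] = 30 · (1/2) = (31 − 1) · (1/2) = 15 ≈ 15.000000.

E[X] = 15 = 15.000000.


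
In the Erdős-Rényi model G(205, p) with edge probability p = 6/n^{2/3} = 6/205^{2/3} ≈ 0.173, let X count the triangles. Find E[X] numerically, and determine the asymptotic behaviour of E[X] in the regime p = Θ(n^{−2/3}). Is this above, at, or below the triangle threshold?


Number of potential triangles: C(205, 3) = 1414910.
Each occurs with probability p³ ≈ (0.173)³ ≈ 5.13980e-03.
By linearity: E[X] = C(205, 3)·p³ ≈ 1414910 · 5.13980e-03 ≈ 7272.351.
Since α = 2/3 < 1, p = c/n^{2/3} ≫ 1/n is above the triangle threshold p ~ 1/n. Asymptotically E[X] ~ (c³/6)·n^{3(1−α)} = (6³/6)·n^{1} → ∞; triangles are abundant w.h.p.

E[X] ≈ 7272.351; in regime p = Θ(1/n^{2/3}) E[X] diverges (above the triangle threshold p ~ 1/n).


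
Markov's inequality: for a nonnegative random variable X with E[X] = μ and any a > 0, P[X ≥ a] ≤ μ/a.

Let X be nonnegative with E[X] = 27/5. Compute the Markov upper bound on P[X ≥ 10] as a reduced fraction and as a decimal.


μ = E[X] = 27/5, a = 10.
Markov: P[X ≥ 10] ≤ μ/a = (27/5)/10 = 27/50.
Numerically: ≈ 0.540.
(Since a = 10 > μ = 5.400, the bound 27/50 is < 1 and informative.)

P[X ≥ 10] ≤ 27/50 ≈ 0.540.


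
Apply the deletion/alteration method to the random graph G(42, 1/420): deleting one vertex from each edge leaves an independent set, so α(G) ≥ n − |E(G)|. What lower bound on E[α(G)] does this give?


E[|E(G)|] = C(42, 2)·p = 861 · (1/420) = 41/20.
E[α(G)] ≥ n − E[|E(G)|] = 42 − 41/20 = 799/20.
Numerically: ≈ 39.9500.
(This is only a lower bound; the true E[α(G)] may be larger.)

E[α(G)] ≥ 799/20 ≈ 39.9500.


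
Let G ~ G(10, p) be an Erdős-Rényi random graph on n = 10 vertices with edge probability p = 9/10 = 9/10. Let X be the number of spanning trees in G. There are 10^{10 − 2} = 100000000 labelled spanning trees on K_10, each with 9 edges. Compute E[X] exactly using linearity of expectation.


K_10 has 10^{10 − 2} = 100000000 labelled spanning trees.
For each such spanning tree H, let X_H = 1 if all 9 edges of H are present in G. Then P[X_H = 1] = p^{9} = (9/10)^{9} = 387420489/1000000000.
By linearity of expectation: E[X] = Σ_H E[X_H] = 100000000 · p^{9} = 100000000 · 387420489/1000000000 = 387420489/10.
Numerically: E[X] ≈ 3.8742e+07.

E[X] = 100000000 · (9/10)^{9} = 387420489/10 ≈ 3.8742e+07.


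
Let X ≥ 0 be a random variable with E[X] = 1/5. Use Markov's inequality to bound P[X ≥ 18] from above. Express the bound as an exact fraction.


μ = E[X] = 1/5, a = 18.
Markov: P[X ≥ 18] ≤ μ/a = (1/5)/18 = 1/90.
Numerically: ≈ 0.011111.
(Since a = 18 > μ = 0.200000, the bound 1/90 is < 1 and informative.)

P[X ≥ 18] ≤ 1/90 ≈ 0.011111.


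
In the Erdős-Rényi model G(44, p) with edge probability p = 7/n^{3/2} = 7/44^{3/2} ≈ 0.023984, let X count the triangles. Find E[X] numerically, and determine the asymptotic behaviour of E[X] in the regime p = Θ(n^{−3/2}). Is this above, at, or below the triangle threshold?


Number of potential triangles: C(44, 3) = 13244.
Each occurs with probability p³ ≈ (0.023984)³ ≈ 1.3796124e-05.
By linearity: E[X] = C(44, 3)·p³ ≈ 13244 · 1.3796124e-05 ≈ 0.18272.
Since α = 3/2 > 1, p = c/n^{3/2} = o(1/n) is below the triangle threshold p ~ 1/n. Asymptotically E[X] ~ (c³/6)·n^{3(1−α)} = (7³/6)·n^{-1.5} → 0, so by Markov's inequality G has no triangles w.h.p.

E[X] ≈ 0.18272; in regime p = Θ(1/n^{3/2}) E[X] tends to 0 (below the triangle threshold p ~ 1/n).


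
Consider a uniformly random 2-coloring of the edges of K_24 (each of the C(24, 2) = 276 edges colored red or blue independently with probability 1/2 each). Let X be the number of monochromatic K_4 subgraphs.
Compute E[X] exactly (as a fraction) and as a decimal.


Let X = Σ_S X_S over the C(24, 4) = 10626 subsets S of size 4, where X_S = 1 if the K_4 on S is monochromatic.
For a fixed S, the K_4 on S has C(4, 2) = 6 edges. P[all 6 edges red] = (1/2)^6, and likewise for blue, so P[monochromatic] = 2·(1/2)^6 = 2^{1 − 6} = 1/32.
Summing: E[X] = C(24, 4) · 2^{1 − 6} = 10626 · 1/32 = 5313/16.
Numerically: E[X] ≈ 332.06250.

E[X] = C(24,4)·2^(1−C(4,2)) = 5313/16 ≈ 332.06250.


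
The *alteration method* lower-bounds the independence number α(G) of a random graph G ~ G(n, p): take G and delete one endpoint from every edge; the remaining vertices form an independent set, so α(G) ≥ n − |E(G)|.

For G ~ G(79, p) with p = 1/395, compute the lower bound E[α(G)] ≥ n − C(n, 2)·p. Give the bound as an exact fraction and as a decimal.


E[|E(G)|] = C(79, 2)·p = 3081 · (1/395) = 39/5.
E[α(G)] ≥ n − E[|E(G)|] = 79 − 39/5 = 356/5.
Numerically: ≈ 71.200.
(This is only a lower bound; the true E[α(G)] may be larger.)

E[α(G)] ≥ 356/5 ≈ 71.200.


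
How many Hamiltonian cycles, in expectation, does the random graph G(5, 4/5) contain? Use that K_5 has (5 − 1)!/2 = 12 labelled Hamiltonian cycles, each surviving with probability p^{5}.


K_5 has (5 − 1)!/2 = 12 labelled Hamiltonian cycles.
For each such Hamiltonian cycle H, let X_H = 1 if all 5 edges of H are present in G. Then P[X_H = 1] = p^{5} = (4/5)^{5} = 1024/3125.
By linearity: E[X] = Σ_H E[X_H] = 12 · p^{5} = 12 · 1024/3125 = 12288/3125.
Numerically: E[X] ≈ 3.93216.

E[X] = 12 · (4/5)^{5} = 12288/3125 ≈ 3.93216.


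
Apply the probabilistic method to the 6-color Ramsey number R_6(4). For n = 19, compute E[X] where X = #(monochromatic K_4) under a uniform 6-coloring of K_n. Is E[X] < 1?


E[X] = C(19, 4) · 6^{1 − 6} = 3876 · 6^{−5} = 3876/7776.
As a reduced fraction: E[X] = 323/648 ≈ 0.49846.
Is E[X] < 1? YES.
Since E[X] < 1, there exists a 6-coloring of K_{19} with no monochromatic K_4; hence R_6(4) > 19.

E[X] = 323/648 ≈ 0.49846; E[X] < 1, so R_6(4) > 19.


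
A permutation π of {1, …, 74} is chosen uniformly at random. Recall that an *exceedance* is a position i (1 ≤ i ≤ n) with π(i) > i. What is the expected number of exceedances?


Write X = Σ_{i=1}^{74} X_i, where X_i = 1_{π(i) > i}.
For each fixed i, π(i) is uniform over {1, …, 74} (marginal of a uniform permutation), so P[π(i) > i] = (n − i)/n. Summing: Σ_{i=1}^{74} (n − i)/n = (0 + 1 + … + 73)/74 = 74(74 − 1)/(2·74) = (74 − 1)/2.
Hence E[X] = Σ_{i=1}^{74} (74 − i)/74 = 73/2 ≈ 36.50000.

E[X] = 73/2 = 36.50000.


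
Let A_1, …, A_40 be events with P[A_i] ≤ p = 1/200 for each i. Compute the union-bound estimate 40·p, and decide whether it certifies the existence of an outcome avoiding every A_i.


Union bound: P[∪_{i=1}^{40} A_i] ≤ Σ_i P[A_i] ≤ 40·p = 40·(1/200) = 1/5.
Numerically: 1/5 ≈ 0.2000.
Is 1/5 < 1? YES.
Since P[∪ A_i] ≤ 1/5 < 1, the complement has P[∩ A_i^c] ≥ 1 − 1/5 = 4/5 > 0, so some outcome avoids every A_i.

40·p = 1/5 ≈ 0.2000; existence CERTIFIED by the union bound.


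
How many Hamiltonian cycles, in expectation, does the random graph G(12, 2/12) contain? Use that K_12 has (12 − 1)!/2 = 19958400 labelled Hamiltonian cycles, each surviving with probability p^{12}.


K_12 has (12 − 1)!/2 = 19958400 labelled Hamiltonian cycles.
For each such Hamiltonian cycle H, let X_H = 1 if all 12 edges of H are present in G. Then P[X_H = 1] = p^{12} = (1/6)^{12} = 1/2176782336.
By linearity of expectation: E[X] = Σ_H E[X_H] = 19958400 · p^{12} = 19958400 · 1/2176782336 = 1925/209952.
Numerically: E[X] ≈ 0.009169.

E[X] = 19958400 · (1/6)^{12} = 1925/209952 ≈ 0.009169.


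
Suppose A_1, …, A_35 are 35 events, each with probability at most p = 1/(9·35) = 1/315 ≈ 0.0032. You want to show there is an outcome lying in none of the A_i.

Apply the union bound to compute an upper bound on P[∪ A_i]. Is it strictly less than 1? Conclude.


Union bound: P[∪_{i=1}^{35} A_i] ≤ Σ_i P[A_i] ≤ 35·p = 35·(1/315) = 1/9.
Numerically: 1/9 ≈ 0.1111.
Is 1/9 < 1? YES.
Since P[∪ A_i] ≤ 1/9 < 1, the complement has P[∩ A_i^c] ≥ 1 − 1/9 = 8/9 > 0, so some outcome avoids every A_i.

35·p = 1/9 ≈ 0.1111; existence CERTIFIED by the union bound.


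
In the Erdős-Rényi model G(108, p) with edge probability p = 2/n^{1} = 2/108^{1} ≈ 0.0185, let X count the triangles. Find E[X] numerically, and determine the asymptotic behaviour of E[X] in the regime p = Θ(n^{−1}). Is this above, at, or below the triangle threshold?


Number of potential triangles: C(108, 3) = 204156.
Each occurs with probability p³ ≈ (0.0185)³ ≈ 6.35066e-06.
By linearity: E[X] = C(108, 3)·p³ ≈ 204156 · 6.35066e-06 ≈ 1.297.
Here α = 1, so p = 2/n is exactly at the triangle threshold p ~ 1/n. Asymptotically E[X] → c³/6 = 2³/6 = 4/3 ≈ 1.333, a bounded constant. In this regime the triangle count is asymptotically Poisson(c³/6).

E[X] ≈ 1.297; in regime p = Θ(1/n^{1}) E[X] stays bounded (at the triangle threshold p ~ 1/n).


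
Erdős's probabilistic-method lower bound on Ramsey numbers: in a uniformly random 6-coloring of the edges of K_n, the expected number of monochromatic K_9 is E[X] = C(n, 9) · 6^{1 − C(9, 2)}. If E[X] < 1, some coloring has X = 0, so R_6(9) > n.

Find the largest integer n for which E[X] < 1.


We need C(n, 9) · 6^{1 − 36} < 1, i.e. C(n, 9) < 6^{36 − 1} = 1719070799748422591028658176.
Check values of n near the boundary:
  n = 4405: C(4405, 9) = 1706862792900636302463627150; 1706862792900636302463627150 < 1719070799748422591028658176? YES
  n = 4406: C(4406, 9) = 1710356485221788389505285700; 1710356485221788389505285700 < 1719070799748422591028658176? YES
  n = 4407: C(4407, 9) = 1713856532599459170657070050; 1713856532599459170657070050 < 1719070799748422591028658176? YES
  n = 4408: C(4408, 9) = 1717362945146264156457459600; 1717362945146264156457459600 < 1719070799748422591028658176? YES
  n = 4409: C(4409, 9) = 1720875732988608787686577131; 1720875732988608787686577131 < 1719070799748422591028658176? NO
The largest n with C(n, 9) < 1719070799748422591028658176 is n = 4408 (where E[X] = 35778394690547169926197075/35813974994758803979763712 ≈ 0.999007). Hence R_6(9) > 4408, i.e. R_6(9) ≥ 4409.

Largest n = 4408; hence R_6(9) > 4408.


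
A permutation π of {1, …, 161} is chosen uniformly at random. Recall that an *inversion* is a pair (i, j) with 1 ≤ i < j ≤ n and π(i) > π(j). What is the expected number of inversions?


Write X = Σ X_I over the C(161, 2) = 12880 pairs i < j, with X_I the indicator of one inversion.
There are 12880 indicators.
For each fixed pair i < j, the values π(i) and π(j) are two distinct elements of {1, …, 161} in uniformly random order; by symmetry P[π(i) > π(j)] = 1/2.
By linearity: E[X] = 12880 · (1/2) = C(161, 2) · (1/2) = 12880/2 = 6440 ≈ 6440.0000.

E[X] = 6440 = 6440.0000.


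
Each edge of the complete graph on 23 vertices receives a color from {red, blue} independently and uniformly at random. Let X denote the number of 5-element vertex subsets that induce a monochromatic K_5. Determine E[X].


Let X = Σ_S X_S over the C(23, 5) = 33649 subsets S of size 5, where X_S = 1 if the K_5 on S is monochromatic.
For a fixed S, the K_5 on S has C(5, 2) = 10 edges. P[all 10 edges red] = (1/2)^10, and likewise for blue, so P[monochromatic] = 2·(1/2)^10 = 2^{1 − 10} = 1/512.
Summing: E[X] = C(23, 5) · 2^{1 − 10} = 33649 · 1/512 = 33649/512.
Numerically: E[X] ≈ 65.721.

E[X] = C(23,5)·2^(1−C(5,2)) = 33649/512 ≈ 65.721.


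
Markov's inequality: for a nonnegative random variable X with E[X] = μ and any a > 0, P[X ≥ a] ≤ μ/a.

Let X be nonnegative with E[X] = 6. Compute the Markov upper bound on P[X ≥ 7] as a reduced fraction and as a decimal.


μ = E[X] = 6, a = 7.
Markov: P[X ≥ 7] ≤ μ/a = (6)/7 = 6/7.
Numerically: ≈ 0.857143.
(Since a = 7 > μ = 6.000000, the bound 6/7 is < 1 and informative.)

P[X ≥ 7] ≤ 6/7 ≈ 0.857143.


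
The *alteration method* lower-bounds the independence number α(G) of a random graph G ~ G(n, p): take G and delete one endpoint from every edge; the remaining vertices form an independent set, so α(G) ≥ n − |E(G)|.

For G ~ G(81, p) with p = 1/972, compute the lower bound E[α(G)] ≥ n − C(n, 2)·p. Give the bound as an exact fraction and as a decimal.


E[|E(G)|] = C(81, 2)·p = 3240 · (1/972) = 10/3.
E[α(G)] ≥ n − E[|E(G)|] = 81 − 10/3 = 233/3.
Numerically: ≈ 77.667.
(This is only a lower bound; the true E[α(G)] may be larger.)

E[α(G)] ≥ 233/3 ≈ 77.667.


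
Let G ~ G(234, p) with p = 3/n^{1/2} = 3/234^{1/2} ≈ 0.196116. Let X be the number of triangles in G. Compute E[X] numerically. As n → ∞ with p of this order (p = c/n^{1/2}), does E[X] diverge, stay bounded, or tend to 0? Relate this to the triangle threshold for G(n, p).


Number of potential triangles: C(234, 3) = 2108184.
Each occurs with probability p³ ≈ (0.196116)³ ≈ 7.54292827e-03.
By linearity: E[X] = C(234, 3)·p³ ≈ 2108184 · 7.54292827e-03 ≈ 15901.880702.
Since α = 1/2 < 1, p = c/n^{1/2} ≫ 1/n is above the triangle threshold p ~ 1/n. Asymptotically E[X] ~ (c³/6)·n^{3(1−α)} = (3³/6)·n^{1.5} → ∞; triangles are abundant w.h.p.

E[X] ≈ 15901.880702; in regime p = Θ(1/n^{1/2}) E[X] diverges (above the triangle threshold p ~ 1/n).


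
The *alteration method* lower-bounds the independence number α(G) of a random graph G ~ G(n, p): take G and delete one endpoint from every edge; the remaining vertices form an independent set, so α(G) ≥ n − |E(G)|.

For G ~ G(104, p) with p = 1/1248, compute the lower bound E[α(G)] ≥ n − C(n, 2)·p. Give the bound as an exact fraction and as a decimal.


E[|E(G)|] = C(104, 2)·p = 5356 · (1/1248) = 103/24.
E[α(G)] ≥ n − E[|E(G)|] = 104 − 103/24 = 2393/24.
Numerically: ≈ 99.708333.
(This is only a lower bound; the true E[α(G)] may be larger.)

E[α(G)] ≥ 2393/24 ≈ 99.708333.


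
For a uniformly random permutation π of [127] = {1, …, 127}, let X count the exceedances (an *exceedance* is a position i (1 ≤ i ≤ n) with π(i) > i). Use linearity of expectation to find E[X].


Write X = Σ_{i=1}^{127} X_i, where X_i = 1_{π(i) > i}.
For each fixed i, π(i) is uniform over {1, …, 127} (marginal of a uniform permutation), so P[π(i) > i] = (n − i)/n. Summing: Σ_{i=1}^{127} (n − i)/n = (0 + 1 + … + 126)/127 = 127(127 − 1)/(2·127) = (127 − 1)/2.
Hence E[X] = Σ_{i=1}^{127} (127 − i)/127 = 63 ≈ 63.00000.

E[X] = 63 = 63.00000.


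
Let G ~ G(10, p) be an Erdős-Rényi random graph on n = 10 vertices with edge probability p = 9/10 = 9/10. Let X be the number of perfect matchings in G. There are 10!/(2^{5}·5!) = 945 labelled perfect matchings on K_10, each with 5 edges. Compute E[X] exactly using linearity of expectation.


K_10 has 10!/(2^{5}·5!) = 945 labelled perfect matchings.
For each such perfect matching H, let X_H = 1 if all 5 edges of H are present in G. Then P[X_H = 1] = p^{5} = (9/10)^{5} = 59049/100000.
By linearity of expectation: E[X] = Σ_H E[X_H] = 945 · p^{5} = 945 · 59049/100000 = 11160261/20000.
Numerically: E[X] ≈ 558.01.

E[X] = 945 · (9/10)^{5} = 11160261/20000 ≈ 558.01.


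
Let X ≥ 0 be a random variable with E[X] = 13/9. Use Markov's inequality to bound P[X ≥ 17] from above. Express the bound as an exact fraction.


μ = E[X] = 13/9, a = 17.
Markov: P[X ≥ 17] ≤ μ/a = (13/9)/17 = 13/153.
Numerically: ≈ 0.085.
(Since a = 17 > μ = 1.444, the bound 13/153 is < 1 and informative.)

P[X ≥ 17] ≤ 13/153 ≈ 0.085.


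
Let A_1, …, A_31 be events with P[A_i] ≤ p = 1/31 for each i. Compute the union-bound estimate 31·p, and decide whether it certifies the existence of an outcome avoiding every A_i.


Union bound: P[∪_{i=1}^{31} A_i] ≤ Σ_i P[A_i] ≤ 31·p = 31·(1/31) = 1.
Numerically: 1 ≈ 1.0000000.
Is 1 < 1? NO.
Since the bound 1 is ≥ 1, the union bound is uninformative here; it does NOT by itself certify existence.

31·p = 1 ≈ 1.0000000; existence NOT certified by the union bound.


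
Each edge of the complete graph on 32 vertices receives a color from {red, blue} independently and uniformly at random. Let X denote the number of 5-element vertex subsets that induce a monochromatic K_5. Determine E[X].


Let X = Σ_S X_S over the C(32, 5) = 201376 subsets S of size 5, where X_S = 1 if the K_5 on S is monochromatic.
For a fixed S, the K_5 on S has C(5, 2) = 10 edges. P[all 10 edges red] = (1/2)^10, and likewise for blue, so P[monochromatic] = 2·(1/2)^10 = 2^{1 − 10} = 1/512.
By linearity of expectation: E[X] = C(32, 5) · 2^{1 − 10} = 201376 · 1/512 = 6293/16.
Numerically: E[X] ≈ 393.312.

E[X] = C(32,5)·2^(1−C(5,2)) = 6293/16 ≈ 393.312.


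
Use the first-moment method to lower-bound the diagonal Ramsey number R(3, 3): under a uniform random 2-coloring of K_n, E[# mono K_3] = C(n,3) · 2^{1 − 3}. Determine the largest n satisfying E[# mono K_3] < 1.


We need C(n, 3) · 2^{1 − 3} < 1, i.e. C(n, 3) < 2^{3 − 1} = 4.
Check values of n near the boundary:
  n = 3: C(3, 3) = 1; 1 < 4? YES
  n = 4: C(4, 3) = 4; 4 < 4? NO
  n = 5: C(5, 3) = 10; 10 < 4? NO
The largest n with C(n, 3) < 4 is n = 3 (where E[X] = 1/4 ≈ 0.25000). Hence R(3, 3) > 3, i.e. R(3, 3) ≥ 4.

Largest n = 3; hence R(3, 3) > 3.


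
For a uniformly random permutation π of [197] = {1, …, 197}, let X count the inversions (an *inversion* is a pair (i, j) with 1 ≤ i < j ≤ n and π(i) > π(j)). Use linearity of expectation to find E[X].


Write X = Σ X_I over the C(197, 2) = 19306 pairs i < j, with X_I the indicator of one inversion.
There are 19306 indicators.
For each fixed pair i < j, the values π(i) and π(j) are two distinct elements of {1, …, 197} in uniformly random order; by symmetry P[π(i) > π(j)] = 1/2.
By linearity: E[X] = 19306 · (1/2) = C(197, 2) · (1/2) = 19306/2 = 9653 ≈ 9653.00000.

E[X] = 9653 = 9653.00000.


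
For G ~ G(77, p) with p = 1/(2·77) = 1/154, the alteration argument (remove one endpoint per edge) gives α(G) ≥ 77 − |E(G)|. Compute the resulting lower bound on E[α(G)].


E[|E(G)|] = C(77, 2)·p = 2926 · (1/154) = 19.
E[α(G)] ≥ n − E[|E(G)|] = 77 − 19 = 58.
Numerically: ≈ 58.000000.
(This is only a lower bound; the true E[α(G)] may be larger.)

E[α(G)] ≥ 58 ≈ 58.000000.


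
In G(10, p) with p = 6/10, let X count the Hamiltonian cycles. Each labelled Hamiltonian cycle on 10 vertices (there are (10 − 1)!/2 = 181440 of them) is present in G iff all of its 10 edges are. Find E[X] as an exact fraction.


K_10 has (10 − 1)!/2 = 181440 labelled Hamiltonian cycles.
For each such Hamiltonian cycle H, let X_H = 1 if all 10 edges of H are present in G. Then P[X_H = 1] = p^{10} = (3/5)^{10} = 59049/9765625.
By linearity: E[X] = Σ_H E[X_H] = 181440 · p^{10} = 181440 · 59049/9765625 = 2142770112/1953125.
Numerically: E[X] ≈ 1.1e+03.

E[X] = 181440 · (3/5)^{10} = 2142770112/1953125 ≈ 1.1e+03.


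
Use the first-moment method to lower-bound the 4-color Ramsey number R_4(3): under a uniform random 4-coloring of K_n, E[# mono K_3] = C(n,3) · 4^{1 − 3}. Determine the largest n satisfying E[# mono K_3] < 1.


We need C(n, 3) · 4^{1 − 3} < 1, i.e. C(n, 3) < 4^{3 − 1} = 16.
Check values of n near the boundary:
  n = 3: C(3, 3) = 1; 1 < 16? YES
  n = 4: C(4, 3) = 4; 4 < 16? YES
  n = 5: C(5, 3) = 10; 10 < 16? YES
  n = 6: C(6, 3) = 20; 20 < 16? NO
  n = 7: C(7, 3) = 35; 35 < 16? NO
The largest n with C(n, 3) < 16 is n = 5 (where E[X] = 5/8 ≈ 0.6250000). Hence R_4(3) > 5, i.e. R_4(3) ≥ 6.

Largest n = 5; hence R_4(3) > 5.


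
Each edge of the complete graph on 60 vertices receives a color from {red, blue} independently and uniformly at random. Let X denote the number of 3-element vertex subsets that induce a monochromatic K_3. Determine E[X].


Let X = Σ_S X_S over the C(60, 3) = 34220 subsets S of size 3, where X_S = 1 if the K_3 on S is monochromatic.
For a fixed S, the K_3 on S has C(3, 2) = 3 edges. P[all 3 edges red] = (1/2)^3, and likewise for blue, so P[monochromatic] = 2·(1/2)^3 = 2^{1 − 3} = 1/4.
By linearity of expectation: E[X] = C(60, 3) · 2^{1 − 3} = 34220 · 1/4 = 8555.
Numerically: E[X] ≈ 8555.0000.

E[X] = C(60,3)·2^(1−C(3,2)) = 8555 ≈ 8555.0000.


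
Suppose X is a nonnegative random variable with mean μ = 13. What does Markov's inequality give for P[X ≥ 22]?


μ = E[X] = 13, a = 22.
Markov: P[X ≥ 22] ≤ μ/a = (13)/22 = 13/22.
Numerically: ≈ 0.590909.
(Since a = 22 > μ = 13.000000, the bound 13/22 is < 1 and informative.)

P[X ≥ 22] ≤ 13/22 ≈ 0.590909.


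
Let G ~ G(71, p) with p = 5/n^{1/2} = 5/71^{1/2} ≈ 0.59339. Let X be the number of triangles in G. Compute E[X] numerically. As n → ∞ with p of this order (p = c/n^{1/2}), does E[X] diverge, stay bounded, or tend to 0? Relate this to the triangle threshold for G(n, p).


Number of potential triangles: C(71, 3) = 57155.
Each occurs with probability p³ ≈ (0.59339)³ ≈ 2.0894043e-01.
By linearity: E[X] = C(71, 3)·p³ ≈ 57155 · 2.0894043e-01 ≈ 11941.99044.
Since α = 1/2 < 1, p = c/n^{1/2} ≫ 1/n is above the triangle threshold p ~ 1/n. Asymptotically E[X] ~ (c³/6)·n^{3(1−α)} = (5³/6)·n^{1.5} → ∞; triangles are abundant w.h.p.

E[X] ≈ 11941.99044; in regime p = Θ(1/n^{1/2}) E[X] diverges (above the triangle threshold p ~ 1/n).


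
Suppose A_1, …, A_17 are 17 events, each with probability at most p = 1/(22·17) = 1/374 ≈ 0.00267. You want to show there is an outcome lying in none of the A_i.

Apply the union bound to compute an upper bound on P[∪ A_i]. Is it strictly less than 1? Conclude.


Union bound: P[∪_{i=1}^{17} A_i] ≤ Σ_i P[A_i] ≤ 17·p = 17·(1/374) = 1/22.
Numerically: 1/22 ≈ 0.04545.
Is 1/22 < 1? YES.
Since P[∪ A_i] ≤ 1/22 < 1, the complement has P[∩ A_i^c] ≥ 1 − 1/22 = 21/22 > 0, so some outcome avoids every A_i.

17·p = 1/22 ≈ 0.04545; existence CERTIFIED by the union bound.


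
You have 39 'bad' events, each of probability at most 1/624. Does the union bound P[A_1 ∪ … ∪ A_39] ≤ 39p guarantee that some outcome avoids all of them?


Union bound: P[∪_{i=1}^{39} A_i] ≤ Σ_i P[A_i] ≤ 39·p = 39·(1/624) = 1/16.
Numerically: 1/16 ≈ 0.06250.
Is 1/16 < 1? YES.
Since P[∪ A_i] ≤ 1/16 < 1, the complement has P[∩ A_i^c] ≥ 1 − 1/16 = 15/16 > 0, so some outcome avoids every A_i.

39·p = 1/16 ≈ 0.06250; existence CERTIFIED by the union bound.


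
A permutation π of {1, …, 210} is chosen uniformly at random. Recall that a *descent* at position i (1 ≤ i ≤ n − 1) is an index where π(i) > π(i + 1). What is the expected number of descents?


Write X = Σ X_I over i = 1, …, 209, with X_I the indicator of one descent.
There are 209 indicators.
For each fixed i, the pair (π(i), π(i+1)) is a uniformly random ordered pair of distinct values from {1, …, 210}; by symmetry P[π(i) > π(i+1)] = 1/2.
By linearity: E[X] = 209 · (1/2) = (210 − 1) · (1/2) = 209/2 ≈ 104.5000.

E[X] = 209/2 = 104.5000.


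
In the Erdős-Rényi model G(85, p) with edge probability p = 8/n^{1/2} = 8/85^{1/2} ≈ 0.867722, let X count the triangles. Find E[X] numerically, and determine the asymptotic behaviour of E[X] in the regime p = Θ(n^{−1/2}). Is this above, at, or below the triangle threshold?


Number of potential triangles: C(85, 3) = 98770.
Each occurs with probability p³ ≈ (0.867722)³ ≈ 6.53343496e-01.
By linearity: E[X] = C(85, 3)·p³ ≈ 98770 · 6.53343496e-01 ≈ 64530.737148.
Since α = 1/2 < 1, p = c/n^{1/2} ≫ 1/n is above the triangle threshold p ~ 1/n. Asymptotically E[X] ~ (c³/6)·n^{3(1−α)} = (8³/6)·n^{1.5} → ∞; triangles are abundant w.h.p.

E[X] ≈ 64530.737148; in regime p = Θ(1/n^{1/2}) E[X] diverges (above the triangle threshold p ~ 1/n).


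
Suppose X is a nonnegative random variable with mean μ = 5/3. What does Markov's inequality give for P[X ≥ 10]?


μ = E[X] = 5/3, a = 10.
Markov: P[X ≥ 10] ≤ μ/a = (5/3)/10 = 1/6.
Numerically: ≈ 0.167.
(Since a = 10 > μ = 1.667, the bound 1/6 is < 1 and informative.)

P[X ≥ 10] ≤ 1/6 ≈ 0.167.


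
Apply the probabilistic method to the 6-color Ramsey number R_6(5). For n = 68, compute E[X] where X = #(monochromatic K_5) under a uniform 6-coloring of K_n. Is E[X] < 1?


E[X] = C(68, 5) · 6^{1 − 10} = 10424128 · 6^{−9} = 10424128/10077696.
As a reduced fraction: E[X] = 162877/157464 ≈ 1.03438.
Is E[X] < 1? NO.
Since E[X] ≥ 1, the first-moment bound is inconclusive at n = 68; it does NOT by itself certify R_6(5) > 68.

E[X] = 162877/157464 ≈ 1.03438; E[X] ≥ 1; first-moment method inconclusive here.


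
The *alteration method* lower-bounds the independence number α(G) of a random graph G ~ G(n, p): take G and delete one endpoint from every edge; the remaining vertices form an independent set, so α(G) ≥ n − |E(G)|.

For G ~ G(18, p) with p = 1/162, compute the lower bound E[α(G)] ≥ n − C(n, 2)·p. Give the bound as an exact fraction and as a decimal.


E[|E(G)|] = C(18, 2)·p = 153 · (1/162) = 17/18.
E[α(G)] ≥ n − E[|E(G)|] = 18 − 17/18 = 307/18.
Numerically: ≈ 17.056.
(This is only a lower bound; the true E[α(G)] may be larger.)

E[α(G)] ≥ 307/18 ≈ 17.056.


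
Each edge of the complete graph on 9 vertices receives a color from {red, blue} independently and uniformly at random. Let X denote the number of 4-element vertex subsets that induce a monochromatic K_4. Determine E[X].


Let X = Σ_S X_S over the C(9, 4) = 126 subsets S of size 4, where X_S = 1 if the K_4 on S is monochromatic.
For a fixed S, the K_4 on S has C(4, 2) = 6 edges. P[all 6 edges red] = (1/2)^6, and likewise for blue, so P[monochromatic] = 2·(1/2)^6 = 2^{1 − 6} = 1/32.
By linearity: E[X] = C(9, 4) · 2^{1 − 6} = 126 · 1/32 = 63/16.
Numerically: E[X] ≈ 3.93750.

E[X] = C(9,4)·2^(1−C(4,2)) = 63/16 ≈ 3.93750.


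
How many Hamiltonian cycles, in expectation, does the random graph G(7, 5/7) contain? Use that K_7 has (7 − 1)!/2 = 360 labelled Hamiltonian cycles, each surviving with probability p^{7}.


K_7 has (7 − 1)!/2 = 360 labelled Hamiltonian cycles.
For each such Hamiltonian cycle H, let X_H = 1 if all 7 edges of H are present in G. Then P[X_H = 1] = p^{7} = (5/7)^{7} = 78125/823543.
Summing the indicators: E[X] = Σ_H E[X_H] = 360 · p^{7} = 360 · 78125/823543 = 28125000/823543.
Numerically: E[X] ≈ 34.15.

E[X] = 360 · (5/7)^{7} = 28125000/823543 ≈ 34.15.


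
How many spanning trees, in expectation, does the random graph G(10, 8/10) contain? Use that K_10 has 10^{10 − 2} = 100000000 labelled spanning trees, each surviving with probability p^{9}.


K_10 has 10^{10 − 2} = 100000000 labelled spanning trees.
For each such spanning tree H, let X_H = 1 if all 9 edges of H are present in G. Then P[X_H = 1] = p^{9} = (4/5)^{9} = 262144/1953125.
Summing the indicators: E[X] = Σ_H E[X_H] = 100000000 · p^{9} = 100000000 · 262144/1953125 = 67108864/5.
Numerically: E[X] ≈ 1.34e+07.

E[X] = 100000000 · (4/5)^{9} = 67108864/5 ≈ 1.34e+07.


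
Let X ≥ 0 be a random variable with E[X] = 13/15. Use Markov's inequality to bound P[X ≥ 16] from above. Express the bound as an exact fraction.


μ = E[X] = 13/15, a = 16.
Markov: P[X ≥ 16] ≤ μ/a = (13/15)/16 = 13/240.
Numerically: ≈ 0.054.
(Since a = 16 > μ = 0.867, the bound 13/240 is < 1 and informative.)

P[X ≥ 16] ≤ 13/240 ≈ 0.054.


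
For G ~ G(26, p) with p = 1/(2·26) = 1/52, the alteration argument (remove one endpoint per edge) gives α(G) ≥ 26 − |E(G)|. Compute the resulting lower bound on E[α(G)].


E[|E(G)|] = C(26, 2)·p = 325 · (1/52) = 25/4.
E[α(G)] ≥ n − E[|E(G)|] = 26 − 25/4 = 79/4.
Numerically: ≈ 19.75000.
(This is only a lower bound; the true E[α(G)] may be larger.)

E[α(G)] ≥ 79/4 ≈ 19.75000.


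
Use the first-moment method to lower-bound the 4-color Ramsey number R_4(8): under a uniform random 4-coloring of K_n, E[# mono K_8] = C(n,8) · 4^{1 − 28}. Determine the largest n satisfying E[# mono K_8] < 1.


We need C(n, 8) · 4^{1 − 28} < 1, i.e. C(n, 8) < 4^{28 − 1} = 18014398509481984.
Check values of n near the boundary:
  n = 405: C(405, 8) = 16745853821188050; 16745853821188050 < 18014398509481984? YES
  n = 406: C(406, 8) = 17082453897995850; 17082453897995850 < 18014398509481984? YES
  n = 407: C(407, 8) = 17424959239309050; 17424959239309050 < 18014398509481984? YES
  n = 408: C(408, 8) = 17773458424095231; 17773458424095231 < 18014398509481984? YES
  n = 409: C(409, 8) = 18128041135797879; 18128041135797879 < 18014398509481984? NO
The largest n with C(n, 8) < 18014398509481984 is n = 408 (where E[X] = 17773458424095231/18014398509481984 ≈ 0.987). Hence R_4(8) > 408, i.e. R_4(8) ≥ 409.

Largest n = 408; hence R_4(8) > 408.


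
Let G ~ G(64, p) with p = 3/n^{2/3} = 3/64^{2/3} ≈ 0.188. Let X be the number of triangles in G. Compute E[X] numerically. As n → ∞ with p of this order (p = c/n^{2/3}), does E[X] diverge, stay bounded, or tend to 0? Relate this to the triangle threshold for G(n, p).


Number of potential triangles: C(64, 3) = 41664.
Each occurs with probability p³ ≈ (0.188)³ ≈ 6.59180e-03.
By linearity: E[X] = C(64, 3)·p³ ≈ 41664 · 6.59180e-03 ≈ 274.641.
Since α = 2/3 < 1, p = c/n^{2/3} ≫ 1/n is above the triangle threshold p ~ 1/n. Asymptotically E[X] ~ (c³/6)·n^{3(1−α)} = (3³/6)·n^{1} → ∞; triangles are abundant w.h.p.

E[X] ≈ 274.641; in regime p = Θ(1/n^{2/3}) E[X] diverges (above the triangle threshold p ~ 1/n).


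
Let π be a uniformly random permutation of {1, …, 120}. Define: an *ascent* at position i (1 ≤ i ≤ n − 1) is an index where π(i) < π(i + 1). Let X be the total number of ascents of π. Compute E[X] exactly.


Write X = Σ X_I over i = 1, …, 119, with X_I the indicator of one ascent.
There are 119 indicators.
For each fixed i, the pair (π(i), π(i+1)) is a uniformly random ordered pair of distinct values from {1, …, 120}; by symmetry P[π(i) < π(i+1)] = 1/2.
By linearity: E[X] = 119 · (1/2) = (120 − 1) · (1/2) = 119/2 ≈ 59.500000.

E[X] = 119/2 = 59.500000.


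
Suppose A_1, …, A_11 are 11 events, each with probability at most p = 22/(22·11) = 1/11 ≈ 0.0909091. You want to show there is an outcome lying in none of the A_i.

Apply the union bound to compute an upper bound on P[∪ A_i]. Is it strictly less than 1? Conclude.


Union bound: P[∪_{i=1}^{11} A_i] ≤ Σ_i P[A_i] ≤ 11·p = 11·(1/11) = 1.
Numerically: 1 ≈ 1.0000000.
Is 1 < 1? NO.
Since the bound 1 is ≥ 1, the union bound is uninformative here; it does NOT by itself certify existence.

11·p = 1 ≈ 1.0000000; existence NOT certified by the union bound.


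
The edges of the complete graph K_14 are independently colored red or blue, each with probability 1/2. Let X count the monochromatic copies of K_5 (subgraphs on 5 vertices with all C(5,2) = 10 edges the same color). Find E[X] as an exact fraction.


Let X = Σ_S X_S over the C(14, 5) = 2002 subsets S of size 5, where X_S = 1 if the K_5 on S is monochromatic.
For a fixed S, the K_5 on S has C(5, 2) = 10 edges. P[all 10 edges red] = (1/2)^10, and likewise for blue, so P[monochromatic] = 2·(1/2)^10 = 2^{1 − 10} = 1/512.
By linearity: E[X] = C(14, 5) · 2^{1 − 10} = 2002 · 1/512 = 1001/256.
Numerically: E[X] ≈ 3.9102.

E[X] = C(14,5)·2^(1−C(5,2)) = 1001/256 ≈ 3.9102.


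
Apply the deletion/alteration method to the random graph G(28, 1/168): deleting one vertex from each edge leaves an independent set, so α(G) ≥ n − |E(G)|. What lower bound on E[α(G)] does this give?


E[|E(G)|] = C(28, 2)·p = 378 · (1/168) = 9/4.
E[α(G)] ≥ n − E[|E(G)|] = 28 − 9/4 = 103/4.
Numerically: ≈ 25.75000.
(This is only a lower bound; the true E[α(G)] may be larger.)

E[α(G)] ≥ 103/4 ≈ 25.75000.


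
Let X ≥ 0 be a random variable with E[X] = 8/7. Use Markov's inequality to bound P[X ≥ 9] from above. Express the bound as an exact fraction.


μ = E[X] = 8/7, a = 9.
Markov: P[X ≥ 9] ≤ μ/a = (8/7)/9 = 8/63.
Numerically: ≈ 0.12698.
(Since a = 9 > μ = 1.14286, the bound 8/63 is < 1 and informative.)

P[X ≥ 9] ≤ 8/63 ≈ 0.12698.


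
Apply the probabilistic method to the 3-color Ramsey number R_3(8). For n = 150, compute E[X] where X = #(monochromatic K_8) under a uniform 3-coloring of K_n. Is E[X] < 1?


E[X] = C(150, 8) · 3^{1 − 28} = 5257211409450 · 3^{−27} = 5257211409450/7625597484987.
As a reduced fraction: E[X] = 584134601050/847288609443 ≈ 0.6894163.
Is E[X] < 1? YES.
Since E[X] < 1, there exists a 3-coloring of K_{150} with no monochromatic K_8; hence R_3(8) > 150.

E[X] = 584134601050/847288609443 ≈ 0.6894163; E[X] < 1, so R_3(8) > 150.


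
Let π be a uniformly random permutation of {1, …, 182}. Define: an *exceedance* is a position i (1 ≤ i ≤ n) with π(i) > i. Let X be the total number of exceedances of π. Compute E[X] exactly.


Write X = Σ_{i=1}^{182} X_i, where X_i = 1_{π(i) > i}.
For each fixed i, π(i) is uniform over {1, …, 182} (marginal of a uniform permutation), so P[π(i) > i] = (n − i)/n. Summing: Σ_{i=1}^{182} (n − i)/n = (0 + 1 + … + 181)/182 = 182(182 − 1)/(2·182) = (182 − 1)/2.
Hence E[X] = Σ_{i=1}^{182} (182 − i)/182 = 181/2 ≈ 90.500.

E[X] = 181/2 = 90.500.


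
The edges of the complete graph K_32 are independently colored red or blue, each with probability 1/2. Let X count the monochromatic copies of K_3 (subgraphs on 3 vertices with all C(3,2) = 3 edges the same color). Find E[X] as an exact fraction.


Let X = Σ_S X_S over the C(32, 3) = 4960 subsets S of size 3, where X_S = 1 if the K_3 on S is monochromatic.
For a fixed S, the K_3 on S has C(3, 2) = 3 edges. P[all 3 edges red] = (1/2)^3, and likewise for blue, so P[monochromatic] = 2·(1/2)^3 = 2^{1 − 3} = 1/4.
By linearity of expectation: E[X] = C(32, 3) · 2^{1 − 3} = 4960 · 1/4 = 1240.
Numerically: E[X] ≈ 1240.00000.

E[X] = C(32,3)·2^(1−C(3,2)) = 1240 ≈ 1240.00000.


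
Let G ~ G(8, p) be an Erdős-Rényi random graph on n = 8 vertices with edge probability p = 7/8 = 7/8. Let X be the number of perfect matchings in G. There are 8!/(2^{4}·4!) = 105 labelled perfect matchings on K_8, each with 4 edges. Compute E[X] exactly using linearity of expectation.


K_8 has 8!/(2^{4}·4!) = 105 labelled perfect matchings.
For each such perfect matching H, let X_H = 1 if all 4 edges of H are present in G. Then P[X_H = 1] = p^{4} = (7/8)^{4} = 2401/4096.
By linearity of expectation: E[X] = Σ_H E[X_H] = 105 · p^{4} = 105 · 2401/4096 = 252105/4096.
Numerically: E[X] ≈ 61.5491.

E[X] = 105 · (7/8)^{4} = 252105/4096 ≈ 61.5491.
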